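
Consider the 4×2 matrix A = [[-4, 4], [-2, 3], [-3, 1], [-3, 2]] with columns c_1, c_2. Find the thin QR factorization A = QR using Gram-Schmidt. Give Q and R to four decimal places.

Q = [[-0.6489, 0.3395], [-0.3244, 0.6305], [-0.4867, -0.6669], [-0.4867, -0.2061]], R = [[6.1644, -5.0289], [0.0000, 2.1704]]

q_1 = c_1/‖c_1‖ = (-4, -2, -3, -3)/6.1644 = (-0.6489, -0.3244, -0.4867, -0.4867).
r_{12} = q_1·c_2 = -5.0289.
u_2 = c_2 + 5.0289·q_1 = (0.7368, 1.3684, -1.4474, -0.4474).
‖u_2‖ = 2.1704, so q_2 = (0.3395, 0.6305, -0.6669, -0.2061).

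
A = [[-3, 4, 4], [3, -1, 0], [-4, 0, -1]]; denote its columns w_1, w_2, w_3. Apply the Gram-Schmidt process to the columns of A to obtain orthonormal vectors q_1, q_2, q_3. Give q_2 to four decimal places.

w_1 = (-3, 3, -4); ‖w_1‖ = 5.8310, so q_1 = (-0.5145, 0.5145, -0.6860).
q_1·w_2 = (-0.5145)·4 + 0.5145·(-1) + (-0.6860)·0 = -2.5725.
u_2 = w_2 + 2.5725·q_1 = (2.6765, 0.3235, -1.7647).
‖u_2‖ = 3.2222, so q_2 = (0.8306, 0.1004, -0.5477).

q_2 = (0.8306, 0.1004, -0.5477)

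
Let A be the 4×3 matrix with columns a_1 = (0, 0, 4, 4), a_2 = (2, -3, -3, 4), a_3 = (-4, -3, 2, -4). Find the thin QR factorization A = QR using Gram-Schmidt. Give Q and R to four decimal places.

a_1 = (0, 0, 4, 4); ‖a_1‖ = 5.6569, so q_1 = (0.0000, 0.0000, 0.7071, 0.7071).
q_1·a_2 = 0.0000·2 + 0.0000·(-3) + 0.7071·(-3) + 0.7071·4 = 0.7071.
u_2 = a_2 − 0.7071·q_1 = (2.0000, -3.0000, -3.5000, 3.5000).
‖u_2‖ = 6.1237, so q_2 = (0.3266, -0.4899, -0.5715, 0.5715).
q_1·a_3 = 0.0000·(-4) + 0.0000·(-3) + 0.7071·2 + 0.7071·(-4) = -1.4142; q_2·a_3 = 0.3266·(-4) + (-0.4899)·(-3) + (-0.5715)·2 + 0.5715·(-4) = -3.2660.
u_3 = a_3 + 1.4142·q_1 + 3.2660·q_2 = (-2.9333, -4.6000, 1.1333, -1.1333).
‖u_3‖ = 5.6862, so q_3 = (-0.5159, -0.8090, 0.1993, -0.1993).

Q = [[0.0000, 0.3266, -0.5159], [0.0000, -0.4899, -0.8090], [0.7071, -0.5715, 0.1993], [0.7071, 0.5715, -0.1993]], R = [[5.6569, 0.7071, -1.4142], [0.0000, 6.1237, -3.2660], [0.0000, 0.0000, 5.6862]]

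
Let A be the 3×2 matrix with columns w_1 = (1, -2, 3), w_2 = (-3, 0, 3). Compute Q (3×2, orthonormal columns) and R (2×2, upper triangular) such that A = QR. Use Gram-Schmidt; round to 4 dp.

Q = [[0.2673, -0.8729], [-0.5345, 0.2182], [0.8018, 0.4364]], R = [[3.7417, 1.6036], [0.0000, 3.9279]]

e_1 = w_1/‖w_1‖ = (1, -2, 3)/3.7417 = (0.2673, -0.5345, 0.8018).
r_{12} = e_1·w_2 = 1.6036.
u_2 = w_2 − 1.6036·e_1 = (-3.4286, 0.8571, 1.7143).
‖u_2‖ = 3.9279, so e_2 = (-0.8729, 0.2182, 0.4364).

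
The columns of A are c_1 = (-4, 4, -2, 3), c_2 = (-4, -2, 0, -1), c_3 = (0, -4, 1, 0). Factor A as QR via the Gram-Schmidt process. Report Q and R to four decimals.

c_1 = (-4, 4, -2, 3); ‖c_1‖ = 6.7082, so e_1 = (-0.5963, 0.5963, -0.2981, 0.4472).
e_1·c_2 = (-0.5963)·(-4) + 0.5963·(-2) + (-0.2981)·0 + 0.4472·(-1) = 0.7454.
u_2 = c_2 − 0.7454·e_1 = (-3.5556, -2.4444, 0.2222, -1.3333).
‖u_2‖ = 4.5216, so e_2 = (-0.7864, -0.5406, 0.0491, -0.2949).
e_1·c_3 = (-0.5963)·0 + 0.5963·(-4) + (-0.2981)·1 + 0.4472·0 = -2.6833; e_2·c_3 = (-0.7864)·0 + (-0.5406)·(-4) + 0.0491·1 + (-0.2949)·0 = 2.2116.
u_3 = c_3 + 2.6833·e_1 − 2.2116·e_2 = (0.1391, -1.2043, 0.0913, 1.8522).
‖u_3‖ = 2.2156, so e_3 = (0.0628, -0.5436, 0.0412, 0.8360).

Q = [[-0.5963, -0.7864, 0.0628], [0.5963, -0.5406, -0.5436], [-0.2981, 0.0491, 0.0412], [0.4472, -0.2949, 0.8360]], R = [[6.7082, 0.7454, -2.6833], [0.0000, 4.5216, 2.2116], [0.0000, 0.0000, 2.2156]]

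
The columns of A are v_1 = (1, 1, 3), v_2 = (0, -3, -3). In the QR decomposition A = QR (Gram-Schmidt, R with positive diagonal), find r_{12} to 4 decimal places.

v_1 = (1, 1, 3); ‖v_1‖ = 3.3166, so e_1 = (0.3015, 0.3015, 0.9045).
r_{12} = e_1·v_2 = -3.6181.

r_{12} = -3.6181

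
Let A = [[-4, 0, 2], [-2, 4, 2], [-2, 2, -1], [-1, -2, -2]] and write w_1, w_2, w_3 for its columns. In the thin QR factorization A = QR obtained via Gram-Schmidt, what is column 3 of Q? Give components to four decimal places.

q_3 = (0.4434, 0.0954, -0.7184, -0.5275)

w_1 = (-4, -2, -2, -1); ‖w_1‖ = 5.0000, so q_1 = (-0.8000, -0.4000, -0.4000, -0.2000).
q_1·w_2 = (-0.8000)·0 + (-0.4000)·4 + (-0.4000)·2 + (-0.2000)·(-2) = -2.0000.
u_2 = w_2 + 2.0000·q_1 = (-1.6000, 3.2000, 1.2000, -2.4000).
‖u_2‖ = 4.4721, so q_2 = (-0.3578, 0.7155, 0.2683, -0.5367).
q_1·w_3 = (-0.8000)·2 + (-0.4000)·2 + (-0.4000)·(-1) + (-0.2000)·(-2) = -1.6000; q_2·w_3 = (-0.3578)·2 + 0.7155·2 + 0.2683·(-1) + (-0.5367)·(-2) = 1.5205.
u_3 = w_3 + 1.6000·q_1 − 1.5205·q_2 = (1.2640, 0.2720, -2.0480, -1.5040).
‖u_3‖ = 2.8510, so q_3 = (0.4434, 0.0954, -0.7184, -0.5275).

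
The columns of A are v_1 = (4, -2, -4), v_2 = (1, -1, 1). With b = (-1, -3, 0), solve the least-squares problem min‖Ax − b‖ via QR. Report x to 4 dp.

v_1 = (4, -2, -4); ‖v_1‖ = 6.0000, so q_1 = (0.6667, -0.3333, -0.6667).
q_1·v_2 = 0.6667·1 + (-0.3333)·(-1) + (-0.6667)·1 = 0.3333.
u_2 = v_2 − 0.3333·q_1 = (0.7778, -0.8889, 1.2222).
‖u_2‖ = 1.6997, so q_2 = (0.4576, -0.5230, 0.7191).
Qᵀb = (0.3333, 1.1113).
Back-substitute: x_2 = 1.1113/1.6997 = 0.6538.
x_1 = (0.3333 − 0.3333·0.6538)/6.0000 = 0.0192.

x = (0.0192, 0.6538)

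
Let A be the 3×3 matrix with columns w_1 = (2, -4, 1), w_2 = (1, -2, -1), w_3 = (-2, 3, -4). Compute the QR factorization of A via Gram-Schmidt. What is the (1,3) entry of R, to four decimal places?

w_1 = (2, -4, 1); ‖w_1‖ = 4.5826, so e_1 = (0.4364, -0.8729, 0.2182).
r_{13} = e_1·w_3 = -4.3644.

r_{13} = -4.3644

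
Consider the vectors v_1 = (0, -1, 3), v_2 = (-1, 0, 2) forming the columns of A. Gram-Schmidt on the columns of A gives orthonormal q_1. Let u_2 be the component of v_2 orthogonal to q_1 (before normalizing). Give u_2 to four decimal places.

u_2 = (-1.0000, 0.6000, 0.2000)

v_1 = (0, -1, 3); ‖v_1‖ = 3.1623, so q_1 = (0.0000, -0.3162, 0.9487).
q_1·v_2 = 0.0000·(-1) + (-0.3162)·0 + 0.9487·2 = 1.8974.
u_2 = v_2 − 1.8974·q_1 = (-1.0000, 0.6000, 0.2000).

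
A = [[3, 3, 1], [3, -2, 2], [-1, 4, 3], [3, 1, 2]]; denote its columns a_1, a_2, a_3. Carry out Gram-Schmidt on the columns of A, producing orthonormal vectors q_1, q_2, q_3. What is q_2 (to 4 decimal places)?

q_2 = (0.5098, -0.4052, 0.7451, 0.1438)

a_1 = (3, 3, -1, 3); ‖a_1‖ = 5.2915, so q_1 = (0.5669, 0.5669, -0.1890, 0.5669).
q_1·a_2 = 0.5669·3 + 0.5669·(-2) + (-0.1890)·4 + 0.5669·1 = 0.3780.
u_2 = a_2 − 0.3780·q_1 = (2.7857, -2.2143, 4.0714, 0.7857).
‖u_2‖ = 5.4642, so q_2 = (0.5098, -0.4052, 0.7451, 0.1438).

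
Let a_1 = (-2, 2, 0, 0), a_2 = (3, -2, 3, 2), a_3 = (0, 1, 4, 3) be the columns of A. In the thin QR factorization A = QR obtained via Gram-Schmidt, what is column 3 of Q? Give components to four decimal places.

a_1 = (-2, 2, 0, 0); ‖a_1‖ = 2.8284, so q_1 = (-0.7071, 0.7071, 0.0000, 0.0000).
q_1·a_2 = (-0.7071)·3 + 0.7071·(-2) + 0.0000·3 + 0.0000·2 = -3.5355.
u_2 = a_2 + 3.5355·q_1 = (0.5000, 0.5000, 3.0000, 2.0000).
‖u_2‖ = 3.6742, so q_2 = (0.1361, 0.1361, 0.8165, 0.5443).
q_1·a_3 = (-0.7071)·0 + 0.7071·1 + 0.0000·4 + 0.0000·3 = 0.7071; q_2·a_3 = 0.1361·0 + 0.1361·1 + 0.8165·4 + 0.5443·3 = 5.0351.
u_3 = a_3 − 0.7071·q_1 − 5.0351·q_2 = (-0.1852, -0.1852, -0.1111, 0.2593).
‖u_3‖ = 0.3849, so q_3 = (-0.4811, -0.4811, -0.2887, 0.6736).

q_3 = (-0.4811, -0.4811, -0.2887, 0.6736)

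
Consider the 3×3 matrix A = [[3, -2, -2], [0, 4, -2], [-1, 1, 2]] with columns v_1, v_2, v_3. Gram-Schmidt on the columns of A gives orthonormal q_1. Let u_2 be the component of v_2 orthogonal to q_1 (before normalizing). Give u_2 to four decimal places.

u_2 = (0.1000, 4.0000, 0.3000)

v_1 = (3, 0, -1); ‖v_1‖ = 3.1623, so q_1 = (0.9487, 0.0000, -0.3162).
q_1·v_2 = 0.9487·(-2) + 0.0000·4 + (-0.3162)·1 = -2.2136.
u_2 = v_2 + 2.2136·q_1 = (0.1000, 4.0000, 0.3000).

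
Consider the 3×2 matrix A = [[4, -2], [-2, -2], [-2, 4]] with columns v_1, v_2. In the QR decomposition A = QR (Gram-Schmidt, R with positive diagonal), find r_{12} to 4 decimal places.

v_1 = (4, -2, -2); ‖v_1‖ = 4.8990, so e_1 = (0.8165, -0.4082, -0.4082).
r_{12} = e_1·v_2 = -2.4495.

r_{12} = -2.4495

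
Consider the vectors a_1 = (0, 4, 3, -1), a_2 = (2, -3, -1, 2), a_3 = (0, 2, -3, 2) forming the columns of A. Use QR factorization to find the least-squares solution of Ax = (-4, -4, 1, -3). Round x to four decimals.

a_1 = (0, 4, 3, -1); ‖a_1‖ = 5.0990, so e_1 = (0.0000, 0.7845, 0.5883, -0.1961).
e_1·a_2 = 0.0000·2 + 0.7845·(-3) + 0.5883·(-1) + (-0.1961)·2 = -3.3340.
u_2 = a_2 + 3.3340·e_1 = (2.0000, -0.3846, 0.9615, 1.3462).
‖u_2‖ = 2.6239, so e_2 = (0.7622, -0.1466, 0.3665, 0.5130).
e_1·a_3 = 0.0000·0 + 0.7845·2 + 0.5883·(-3) + (-0.1961)·2 = -0.5883; e_2·a_3 = 0.7622·0 + (-0.1466)·2 + 0.3665·(-3) + 0.5130·2 = -0.3665.
u_3 = a_3 + 0.5883·e_1 + 0.3665·e_2 = (0.2793, 2.4078, -2.5196, 2.0726).
‖u_3‖ = 4.0644, so e_3 = (0.0687, 0.5924, -0.6199, 0.5099).
Qᵀb = (-1.9612, -3.6353, -4.7943).
Back-substitute: x_3 = -4.7943/4.0644 = -1.1796.
x_2 = (-3.6353 + 0.3665·(-1.1796))/2.6239 = -1.5502.
x_1 = (-1.9612 + 3.3340·(-1.5502) + 0.5883·(-1.1796))/5.0990 = -1.5343.

x = (-1.5343, -1.5502, -1.1796)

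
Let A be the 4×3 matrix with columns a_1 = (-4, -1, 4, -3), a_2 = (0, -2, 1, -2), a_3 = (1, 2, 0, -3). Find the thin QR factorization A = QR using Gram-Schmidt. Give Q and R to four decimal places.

a_1 = (-4, -1, 4, -3); ‖a_1‖ = 6.4807, so q_1 = (-0.6172, -0.1543, 0.6172, -0.4629).
q_1·a_2 = (-0.6172)·0 + (-0.1543)·(-2) + 0.6172·1 + (-0.4629)·(-2) = 1.8516.
u_2 = a_2 − 1.8516·q_1 = (1.1429, -1.7143, -0.1429, -1.1429).
‖u_2‖ = 2.3604, so q_2 = (0.4842, -0.7263, -0.0605, -0.4842).
q_1·a_3 = (-0.6172)·1 + (-0.1543)·2 + 0.6172·0 + (-0.4629)·(-3) = 0.4629; q_2·a_3 = 0.4842·1 + (-0.7263)·2 + (-0.0605)·0 + (-0.4842)·(-3) = 0.4842.
u_3 = a_3 − 0.4629·q_1 − 0.4842·q_2 = (1.0513, 2.4231, -0.2564, -2.5513).
‖u_3‖ = 3.6812, so q_3 = (0.2856, 0.6582, -0.0697, -0.6931).

Q = [[-0.6172, 0.4842, 0.2856], [-0.1543, -0.7263, 0.6582], [0.6172, -0.0605, -0.0697], [-0.4629, -0.4842, -0.6931]], R = [[6.4807, 1.8516, 0.4629], [0.0000, 2.3604, 0.4842], [0.0000, 0.0000, 3.6812]]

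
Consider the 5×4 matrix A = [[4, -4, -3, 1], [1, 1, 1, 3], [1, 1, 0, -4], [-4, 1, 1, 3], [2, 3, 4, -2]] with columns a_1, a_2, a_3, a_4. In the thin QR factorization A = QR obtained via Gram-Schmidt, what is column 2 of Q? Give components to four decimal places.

e_1 = a_1/‖a_1‖ = (4, 1, 1, -4, 2)/6.1644 = (0.6489, 0.1622, 0.1622, -0.6489, 0.3244).
r_{12} = e_1·a_2 = -1.9467.
u_2 = a_2 + 1.9467·e_1 = (-2.7368, 1.3158, 1.3158, -0.2632, 3.6316).
‖u_2‖ = 4.9204, so e_2 = (-0.5562, 0.2674, 0.2674, -0.0535, 0.7381).

e_2 = (-0.5562, 0.2674, 0.2674, -0.0535, 0.7381)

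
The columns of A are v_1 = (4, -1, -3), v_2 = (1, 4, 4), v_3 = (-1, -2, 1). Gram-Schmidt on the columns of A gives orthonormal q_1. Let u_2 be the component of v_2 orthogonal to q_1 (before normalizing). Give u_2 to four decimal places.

v_1 = (4, -1, -3); ‖v_1‖ = 5.0990, so q_1 = (0.7845, -0.1961, -0.5883).
q_1·v_2 = 0.7845·1 + (-0.1961)·4 + (-0.5883)·4 = -2.3534.
u_2 = v_2 + 2.3534·q_1 = (2.8462, 3.5385, 2.6154).

u_2 = (2.8462, 3.5385, 2.6154)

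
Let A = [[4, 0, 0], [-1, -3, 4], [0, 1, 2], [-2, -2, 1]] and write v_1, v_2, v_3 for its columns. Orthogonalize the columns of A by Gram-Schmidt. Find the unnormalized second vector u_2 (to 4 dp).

u_2 = (-1.3333, -2.6667, 1.0000, -1.3333)

q_1 = v_1/‖v_1‖ = (4, -1, 0, -2)/4.5826 = (0.8729, -0.2182, 0.0000, -0.4364).
r_{12} = q_1·v_2 = 1.5275.
u_2 = v_2 − 1.5275·q_1 = (-1.3333, -2.6667, 1.0000, -1.3333).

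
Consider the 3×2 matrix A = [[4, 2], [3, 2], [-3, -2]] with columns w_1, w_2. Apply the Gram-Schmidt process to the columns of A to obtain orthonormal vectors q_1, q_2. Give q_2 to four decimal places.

q_2 = (-0.7276, 0.4851, -0.4851)

q_1 = w_1/‖w_1‖ = (4, 3, -3)/5.8310 = (0.6860, 0.5145, -0.5145).
r_{12} = q_1·w_2 = 3.4300.
u_2 = w_2 − 3.4300·q_1 = (-0.3529, 0.2353, -0.2353).
‖u_2‖ = 0.4851, so q_2 = (-0.7276, 0.4851, -0.4851).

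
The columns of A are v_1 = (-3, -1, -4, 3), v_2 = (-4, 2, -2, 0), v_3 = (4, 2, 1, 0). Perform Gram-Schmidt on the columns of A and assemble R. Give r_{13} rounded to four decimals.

r_{13} = -3.0426

q_1 = v_1/‖v_1‖ = (-3, -1, -4, 3)/5.9161 = (-0.5071, -0.1690, -0.6761, 0.5071).
r_{13} = q_1·v_3 = -3.0426.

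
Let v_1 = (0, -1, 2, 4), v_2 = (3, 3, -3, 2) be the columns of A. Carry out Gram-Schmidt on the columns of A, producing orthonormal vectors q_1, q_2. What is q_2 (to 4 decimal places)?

v_1 = (0, -1, 2, 4); ‖v_1‖ = 4.5826, so q_1 = (0.0000, -0.2182, 0.4364, 0.8729).
q_1·v_2 = 0.0000·3 + (-0.2182)·3 + 0.4364·(-3) + 0.8729·2 = -0.2182.
u_2 = v_2 + 0.2182·q_1 = (3.0000, 2.9524, -2.9048, 2.1905).
‖u_2‖ = 5.5635, so q_2 = (0.5392, 0.5307, -0.5221, 0.3937).

q_2 = (0.5392, 0.5307, -0.5221, 0.3937)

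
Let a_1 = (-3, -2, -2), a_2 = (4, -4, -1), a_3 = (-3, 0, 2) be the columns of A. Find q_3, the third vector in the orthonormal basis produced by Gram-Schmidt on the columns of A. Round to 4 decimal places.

a_1 = (-3, -2, -2); ‖a_1‖ = 4.1231, so q_1 = (-0.7276, -0.4851, -0.4851).
q_1·a_2 = (-0.7276)·4 + (-0.4851)·(-4) + (-0.4851)·(-1) = -0.4851.
u_2 = a_2 + 0.4851·q_1 = (3.6471, -4.2353, -1.2353).
‖u_2‖ = 5.7240, so q_2 = (0.6371, -0.7399, -0.2158).
q_1·a_3 = (-0.7276)·(-3) + (-0.4851)·0 + (-0.4851)·2 = 1.2127; q_2·a_3 = 0.6371·(-3) + (-0.7399)·0 + (-0.2158)·2 = -2.3431.
u_3 = a_3 − 1.2127·q_1 + 2.3431·q_2 = (-0.6248, -1.1454, 2.0826).
‖u_3‖ = 2.4575, so q_3 = (-0.2542, -0.4661, 0.8474).

q_3 = (-0.2542, -0.4661, 0.8474)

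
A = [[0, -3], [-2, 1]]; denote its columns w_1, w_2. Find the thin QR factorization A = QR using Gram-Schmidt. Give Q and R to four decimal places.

Q = [[0.0000, -1.0000], [-1.0000, 0.0000]], R = [[2.0000, -1.0000], [0.0000, 3.0000]]

q_1 = w_1/‖w_1‖ = (0, -2)/2.0000 = (0.0000, -1.0000).
r_{12} = q_1·w_2 = -1.0000.
u_2 = w_2 + 1.0000·q_1 = (-3.0000, 0.0000).
‖u_2‖ = 3.0000, so q_2 = (-1.0000, 0.0000).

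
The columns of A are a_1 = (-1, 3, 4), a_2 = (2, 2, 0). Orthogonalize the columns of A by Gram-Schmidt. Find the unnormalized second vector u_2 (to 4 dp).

u_2 = (2.1538, 1.5385, -0.6154)

a_1 = (-1, 3, 4); ‖a_1‖ = 5.0990, so e_1 = (-0.1961, 0.5883, 0.7845).
e_1·a_2 = (-0.1961)·2 + 0.5883·2 + 0.7845·0 = 0.7845.
u_2 = a_2 − 0.7845·e_1 = (2.1538, 1.5385, -0.6154).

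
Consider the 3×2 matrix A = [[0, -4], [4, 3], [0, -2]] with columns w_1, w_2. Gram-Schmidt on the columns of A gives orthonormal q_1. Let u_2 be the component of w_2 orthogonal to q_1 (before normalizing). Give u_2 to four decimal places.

w_1 = (0, 4, 0); ‖w_1‖ = 4.0000, so q_1 = (0.0000, 1.0000, 0.0000).
q_1·w_2 = 0.0000·(-4) + 1.0000·3 + 0.0000·(-2) = 3.0000.
u_2 = w_2 − 3.0000·q_1 = (-4.0000, 0.0000, -2.0000).

u_2 = (-4.0000, 0.0000, -2.0000)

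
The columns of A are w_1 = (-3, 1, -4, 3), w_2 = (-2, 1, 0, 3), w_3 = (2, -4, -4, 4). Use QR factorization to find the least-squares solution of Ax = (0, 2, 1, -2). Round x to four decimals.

w_1 = (-3, 1, -4, 3); ‖w_1‖ = 5.9161, so q_1 = (-0.5071, 0.1690, -0.6761, 0.5071).
q_1·w_2 = (-0.5071)·(-2) + 0.1690·1 + (-0.6761)·0 + 0.5071·3 = 2.7045.
u_2 = w_2 − 2.7045·q_1 = (-0.6286, 0.5429, 1.8286, 1.6286).
‖u_2‖ = 2.5857, so q_2 = (-0.2431, 0.2099, 0.7072, 0.6298).
q_1·w_3 = (-0.5071)·2 + 0.1690·(-4) + (-0.6761)·(-4) + 0.5071·4 = 3.0426; q_2·w_3 = (-0.2431)·2 + 0.2099·(-4) + 0.7072·(-4) + 0.6298·4 = -1.6354.
u_3 = w_3 − 3.0426·q_1 + 1.6354·q_2 = (3.1453, -4.1709, -0.7863, 3.4872).
‖u_3‖ = 6.3300, so q_3 = (0.4969, -0.6589, -0.1242, 0.5509).
Qᵀb = (-1.3522, -0.1326, -2.5439).
Back-substitute: x_3 = -2.5439/6.3300 = -0.4019.
x_2 = (-0.1326 + 1.6354·(-0.4019))/2.5857 = -0.3055.
x_1 = (-1.3522 − 2.7045·(-0.3055) − 3.0426·(-0.4019))/5.9161 = 0.1177.

x = (0.1177, -0.3055, -0.4019)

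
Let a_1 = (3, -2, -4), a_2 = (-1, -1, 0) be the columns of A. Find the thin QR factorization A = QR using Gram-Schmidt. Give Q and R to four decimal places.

q_1 = a_1/‖a_1‖ = (3, -2, -4)/5.3852 = (0.5571, -0.3714, -0.7428).
r_{12} = q_1·a_2 = -0.1857.
u_2 = a_2 + 0.1857·q_1 = (-0.8966, -1.0690, -0.1379).
‖u_2‖ = 1.4020, so q_2 = (-0.6395, -0.7625, -0.0984).

Q = [[0.5571, -0.6395], [-0.3714, -0.7625], [-0.7428, -0.0984]], R = [[5.3852, -0.1857], [0.0000, 1.4020]]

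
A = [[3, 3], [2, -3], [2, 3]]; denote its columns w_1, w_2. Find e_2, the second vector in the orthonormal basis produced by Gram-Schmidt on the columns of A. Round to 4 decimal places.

e_2 = (0.2994, -0.8608, 0.4117)

e_1 = w_1/‖w_1‖ = (3, 2, 2)/4.1231 = (0.7276, 0.4851, 0.4851).
r_{12} = e_1·w_2 = 2.1828.
u_2 = w_2 − 2.1828·e_1 = (1.4118, -4.0588, 1.9412).
‖u_2‖ = 4.7154, so e_2 = (0.2994, -0.8608, 0.4117).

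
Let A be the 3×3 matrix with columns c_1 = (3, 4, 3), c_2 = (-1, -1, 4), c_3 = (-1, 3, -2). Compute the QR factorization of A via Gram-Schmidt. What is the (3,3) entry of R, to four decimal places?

r_{33} = 2.7241

q_1 = c_1/‖c_1‖ = (3, 4, 3)/5.8310 = (0.5145, 0.6860, 0.5145).
r_{12} = q_1·c_2 = 0.8575.
u_2 = c_2 − 0.8575·q_1 = (-1.4412, -1.5882, 3.5588).
‖u_2‖ = 4.1551, so q_2 = (-0.3468, -0.3822, 0.8565).
r_{13} = q_1·c_3 = 0.5145; r_{23} = q_2·c_3 = -2.5129.
u_3 = c_3 − 0.5145·q_1 + 2.5129·q_2 = (-2.1363, 1.6865, -0.1124).
r_{33} = ‖u_3‖ = 2.7241.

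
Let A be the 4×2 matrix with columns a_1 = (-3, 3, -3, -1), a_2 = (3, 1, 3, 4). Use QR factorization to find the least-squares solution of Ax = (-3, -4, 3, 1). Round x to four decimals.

a_1 = (-3, 3, -3, -1); ‖a_1‖ = 5.2915, so q_1 = (-0.5669, 0.5669, -0.5669, -0.1890).
q_1·a_2 = (-0.5669)·3 + 0.5669·1 + (-0.5669)·3 + (-0.1890)·4 = -3.5907.
u_2 = a_2 + 3.5907·q_1 = (0.9643, 3.0357, 0.9643, 3.3214).
‖u_2‖ = 4.7018, so q_2 = (0.2051, 0.6456, 0.2051, 0.7064).
Qᵀb = (-2.4568, -1.8762).
Back-substitute: x_2 = -1.8762/4.7018 = -0.3990.
x_1 = (-2.4568 + 3.5907·(-0.3990))/5.2915 = -0.7351.

x = (-0.7351, -0.3990)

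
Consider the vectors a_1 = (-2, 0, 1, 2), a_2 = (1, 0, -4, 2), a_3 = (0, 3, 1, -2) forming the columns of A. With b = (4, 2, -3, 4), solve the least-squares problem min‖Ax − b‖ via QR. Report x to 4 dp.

x = (0.0943, 1.3083, 0.4106)

a_1 = (-2, 0, 1, 2); ‖a_1‖ = 3.0000, so q_1 = (-0.6667, 0.0000, 0.3333, 0.6667).
q_1·a_2 = (-0.6667)·1 + 0.0000·0 + 0.3333·(-4) + 0.6667·2 = -0.6667.
u_2 = a_2 + 0.6667·q_1 = (0.5556, 0.0000, -3.7778, 2.4444).
‖u_2‖ = 4.5338, so q_2 = (0.1225, 0.0000, -0.8332, 0.5392).
q_1·a_3 = (-0.6667)·0 + 0.0000·3 + 0.3333·1 + 0.6667·(-2) = -1.0000; q_2·a_3 = 0.1225·0 + 0.0000·3 + (-0.8332)·1 + 0.5392·(-2) = -1.9116.
u_3 = a_3 + 1.0000·q_1 + 1.9116·q_2 = (-0.4324, 3.0000, -0.2595, -0.3027).
‖u_3‖ = 3.0571, so q_3 = (-0.1415, 0.9813, -0.0849, -0.0990).
Qᵀb = (-1.0000, 5.1465, 1.2554).
Back-substitute: x_3 = 1.2554/3.0571 = 0.4106.
x_2 = (5.1465 + 1.9116·0.4106)/4.5338 = 1.3083.
x_1 = (-1.0000 + 0.6667·1.3083 + 1.0000·0.4106)/3.0000 = 0.0943.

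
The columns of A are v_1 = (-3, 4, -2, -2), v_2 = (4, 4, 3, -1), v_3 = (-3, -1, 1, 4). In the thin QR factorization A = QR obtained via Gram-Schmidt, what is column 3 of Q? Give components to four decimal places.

v_1 = (-3, 4, -2, -2); ‖v_1‖ = 5.7446, so e_1 = (-0.5222, 0.6963, -0.3482, -0.3482).
e_1·v_2 = (-0.5222)·4 + 0.6963·4 + (-0.3482)·3 + (-0.3482)·(-1) = 0.0000.
u_2 = v_2 − 0.0000·e_1 = (4.0000, 4.0000, 3.0000, -1.0000).
‖u_2‖ = 6.4807, so e_2 = (0.6172, 0.6172, 0.4629, -0.1543).
e_1·v_3 = (-0.5222)·(-3) + 0.6963·(-1) + (-0.3482)·1 + (-0.3482)·4 = -0.8704; e_2·v_3 = 0.6172·(-3) + 0.6172·(-1) + 0.4629·1 + (-0.1543)·4 = -2.6232.
u_3 = v_3 + 0.8704·e_1 + 2.6232·e_2 = (-1.8355, 1.2251, 1.9113, 3.2922).
‖u_3‖ = 4.4002, so e_3 = (-0.4171, 0.2784, 0.4344, 0.7482).

e_3 = (-0.4171, 0.2784, 0.4344, 0.7482)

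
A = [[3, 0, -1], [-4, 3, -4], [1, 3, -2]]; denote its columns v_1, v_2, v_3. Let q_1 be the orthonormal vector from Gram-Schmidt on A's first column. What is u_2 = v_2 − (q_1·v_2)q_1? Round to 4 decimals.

q_1 = v_1/‖v_1‖ = (3, -4, 1)/5.0990 = (0.5883, -0.7845, 0.1961).
r_{12} = q_1·v_2 = -1.7650.
u_2 = v_2 + 1.7650·q_1 = (1.0385, 1.6154, 3.3462).

u_2 = (1.0385, 1.6154, 3.3462)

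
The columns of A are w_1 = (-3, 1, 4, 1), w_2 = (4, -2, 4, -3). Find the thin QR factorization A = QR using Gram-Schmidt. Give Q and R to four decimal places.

w_1 = (-3, 1, 4, 1); ‖w_1‖ = 5.1962, so e_1 = (-0.5774, 0.1925, 0.7698, 0.1925).
e_1·w_2 = (-0.5774)·4 + 0.1925·(-2) + 0.7698·4 + 0.1925·(-3) = -0.1925.
u_2 = w_2 + 0.1925·e_1 = (3.8889, -1.9630, 4.1481, -2.9630).
‖u_2‖ = 6.7054, so e_2 = (0.5800, -0.2927, 0.6186, -0.4419).

Q = [[-0.5774, 0.5800], [0.1925, -0.2927], [0.7698, 0.6186], [0.1925, -0.4419]], R = [[5.1962, -0.1925], [0.0000, 6.7054]]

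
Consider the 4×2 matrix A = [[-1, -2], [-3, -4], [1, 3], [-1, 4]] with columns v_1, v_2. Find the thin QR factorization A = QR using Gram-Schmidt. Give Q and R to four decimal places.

v_1 = (-1, -3, 1, -1); ‖v_1‖ = 3.4641, so e_1 = (-0.2887, -0.8660, 0.2887, -0.2887).
e_1·v_2 = (-0.2887)·(-2) + (-0.8660)·(-4) + 0.2887·3 + (-0.2887)·4 = 3.7528.
u_2 = v_2 − 3.7528·e_1 = (-0.9167, -0.7500, 1.9167, 5.0833).
‖u_2‖ = 5.5603, so e_2 = (-0.1649, -0.1349, 0.3447, 0.9142).

Q = [[-0.2887, -0.1649], [-0.8660, -0.1349], [0.2887, 0.3447], [-0.2887, 0.9142]], R = [[3.4641, 3.7528], [0.0000, 5.5603]]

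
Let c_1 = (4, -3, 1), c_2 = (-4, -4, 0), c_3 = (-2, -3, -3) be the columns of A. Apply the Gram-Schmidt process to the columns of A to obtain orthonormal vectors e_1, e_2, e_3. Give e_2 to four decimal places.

e_2 = (-0.6042, -0.7964, 0.0275)

e_1 = c_1/‖c_1‖ = (4, -3, 1)/5.0990 = (0.7845, -0.5883, 0.1961).
r_{12} = e_1·c_2 = -0.7845.
u_2 = c_2 + 0.7845·e_1 = (-3.3846, -4.4615, 0.1538).
‖u_2‖ = 5.6022, so e_2 = (-0.6042, -0.7964, 0.0275).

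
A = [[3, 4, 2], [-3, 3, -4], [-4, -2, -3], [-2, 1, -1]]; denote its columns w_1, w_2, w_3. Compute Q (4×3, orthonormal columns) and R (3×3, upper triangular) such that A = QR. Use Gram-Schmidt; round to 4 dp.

Q = [[0.4867, 0.6231, 0.2043], [-0.4867, 0.7029, -0.4881], [-0.6489, -0.1994, 0.0979], [-0.3244, 0.2792, 0.8428]], R = [[6.1644, 1.4600, 5.1911], [0.0000, 5.2791, -1.2462], [0.0000, 0.0000, 1.2246]]

w_1 = (3, -3, -4, -2); ‖w_1‖ = 6.1644, so q_1 = (0.4867, -0.4867, -0.6489, -0.3244).
q_1·w_2 = 0.4867·4 + (-0.4867)·3 + (-0.6489)·(-2) + (-0.3244)·1 = 1.4600.
u_2 = w_2 − 1.4600·q_1 = (3.2895, 3.7105, -1.0526, 1.4737).
‖u_2‖ = 5.2791, so q_2 = (0.6231, 0.7029, -0.1994, 0.2792).
q_1·w_3 = 0.4867·2 + (-0.4867)·(-4) + (-0.6489)·(-3) + (-0.3244)·(-1) = 5.1911; q_2·w_3 = 0.6231·2 + 0.7029·(-4) + (-0.1994)·(-3) + 0.2792·(-1) = -1.2462.
u_3 = w_3 − 5.1911·q_1 + 1.2462·q_2 = (0.2502, -0.5977, 0.1199, 1.0321).
‖u_3‖ = 1.2246, so q_3 = (0.2043, -0.4881, 0.0979, 0.8428).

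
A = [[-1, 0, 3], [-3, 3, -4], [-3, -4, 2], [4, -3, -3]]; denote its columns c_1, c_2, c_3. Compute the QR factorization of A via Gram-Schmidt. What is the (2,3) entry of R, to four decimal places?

r_{23} = -2.3653

c_1 = (-1, -3, -3, 4); ‖c_1‖ = 5.9161, so q_1 = (-0.1690, -0.5071, -0.5071, 0.6761).
q_1·c_2 = (-0.1690)·0 + (-0.5071)·3 + (-0.5071)·(-4) + 0.6761·(-3) = -1.5213.
u_2 = c_2 + 1.5213·q_1 = (-0.2571, 2.2286, -4.7714, -1.9714).
‖u_2‖ = 5.6290, so q_2 = (-0.0457, 0.3959, -0.8477, -0.3502).
r_{23} = q_2·c_3 = -2.3653.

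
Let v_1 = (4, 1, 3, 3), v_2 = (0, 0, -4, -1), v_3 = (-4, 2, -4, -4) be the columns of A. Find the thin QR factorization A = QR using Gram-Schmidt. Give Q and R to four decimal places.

v_1 = (4, 1, 3, 3); ‖v_1‖ = 5.9161, so e_1 = (0.6761, 0.1690, 0.5071, 0.5071).
e_1·v_2 = 0.6761·0 + 0.1690·0 + 0.5071·(-4) + 0.5071·(-1) = -2.5355.
u_2 = v_2 + 2.5355·e_1 = (1.7143, 0.4286, -2.7143, 0.2857).
‖u_2‖ = 3.2514, so e_2 = (0.5272, 0.1318, -0.8348, 0.0879).
e_1·v_3 = 0.6761·(-4) + 0.1690·2 + 0.5071·(-4) + 0.5071·(-4) = -6.4232; e_2·v_3 = 0.5272·(-4) + 0.1318·2 + (-0.8348)·(-4) + 0.0879·(-4) = 1.1424.
u_3 = v_3 + 6.4232·e_1 − 1.1424·e_2 = (-0.2595, 2.9351, 0.2108, -0.8432).
‖u_3‖ = 3.0721, so e_3 = (-0.0845, 0.9554, 0.0686, -0.2745).

Q = [[0.6761, 0.5272, -0.0845], [0.1690, 0.1318, 0.9554], [0.5071, -0.8348, 0.0686], [0.5071, 0.0879, -0.2745]], R = [[5.9161, -2.5355, -6.4232], [0.0000, 3.2514, 1.1424], [0.0000, 0.0000, 3.0721]]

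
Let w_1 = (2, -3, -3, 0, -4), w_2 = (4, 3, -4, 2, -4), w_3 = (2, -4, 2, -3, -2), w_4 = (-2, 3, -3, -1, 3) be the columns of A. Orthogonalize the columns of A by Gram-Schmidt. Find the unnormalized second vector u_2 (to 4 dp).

u_2 = (2.5789, 5.1316, -1.8684, 2.0000, -1.1579)

w_1 = (2, -3, -3, 0, -4); ‖w_1‖ = 6.1644, so e_1 = (0.3244, -0.4867, -0.4867, 0.0000, -0.6489).
e_1·w_2 = 0.3244·4 + (-0.4867)·3 + (-0.4867)·(-4) + 0.0000·2 + (-0.6489)·(-4) = 4.3800.
u_2 = w_2 − 4.3800·e_1 = (2.5789, 5.1316, -1.8684, 2.0000, -1.1579).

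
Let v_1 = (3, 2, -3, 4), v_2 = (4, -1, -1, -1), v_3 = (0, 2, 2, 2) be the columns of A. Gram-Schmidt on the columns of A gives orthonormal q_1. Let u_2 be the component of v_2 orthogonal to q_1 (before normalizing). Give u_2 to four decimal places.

u_2 = (3.2895, -1.4737, -0.2895, -1.9474)

q_1 = v_1/‖v_1‖ = (3, 2, -3, 4)/6.1644 = (0.4867, 0.3244, -0.4867, 0.6489).
r_{12} = q_1·v_2 = 1.4600.
u_2 = v_2 − 1.4600·q_1 = (3.2895, -1.4737, -0.2895, -1.9474).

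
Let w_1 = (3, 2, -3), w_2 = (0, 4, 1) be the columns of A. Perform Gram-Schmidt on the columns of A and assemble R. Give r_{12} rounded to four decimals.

w_1 = (3, 2, -3); ‖w_1‖ = 4.6904, so e_1 = (0.6396, 0.4264, -0.6396).
r_{12} = e_1·w_2 = 1.0660.

r_{12} = 1.0660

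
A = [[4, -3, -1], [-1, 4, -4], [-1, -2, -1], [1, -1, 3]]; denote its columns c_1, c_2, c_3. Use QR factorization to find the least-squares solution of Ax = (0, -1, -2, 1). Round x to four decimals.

x = (0.4295, 0.4054, 0.4799)

e_1 = c_1/‖c_1‖ = (4, -1, -1, 1)/4.3589 = (0.9177, -0.2294, -0.2294, 0.2294).
r_{12} = e_1·c_2 = -3.4412.
u_2 = c_2 + 3.4412·e_1 = (0.1579, 3.2105, -2.7895, -0.2105).
‖u_2‖ = 4.2612, so e_2 = (0.0371, 0.7534, -0.6546, -0.0494).
r_{13} = e_1·c_3 = 0.9177; r_{23} = e_2·c_3 = -2.5444.
u_3 = c_3 − 0.9177·e_1 + 2.5444·e_2 = (-1.7478, -1.8725, -2.4551, 2.6638).
‖u_3‖ = 4.4367, so e_3 = (-0.3939, -0.4220, -0.5534, 0.6004).
Qᵀb = (0.9177, 0.5064, 2.1292).
Back-substitute: x_3 = 2.1292/4.4367 = 0.4799.
x_2 = (0.5064 + 2.5444·0.4799)/4.2612 = 0.4054.
x_1 = (0.9177 + 3.4412·0.4054 − 0.9177·0.4799)/4.3589 = 0.4295.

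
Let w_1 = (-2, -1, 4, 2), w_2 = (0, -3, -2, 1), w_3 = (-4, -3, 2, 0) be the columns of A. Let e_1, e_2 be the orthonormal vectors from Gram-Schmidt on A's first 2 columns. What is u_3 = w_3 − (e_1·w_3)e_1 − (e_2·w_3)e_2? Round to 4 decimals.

e_1 = w_1/‖w_1‖ = (-2, -1, 4, 2)/5.0000 = (-0.4000, -0.2000, 0.8000, 0.4000).
r_{12} = e_1·w_2 = -0.6000.
u_2 = w_2 + 0.6000·e_1 = (-0.2400, -3.1200, -1.5200, 1.2400).
‖u_2‖ = 3.6932, so e_2 = (-0.0650, -0.8448, -0.4116, 0.3357).
r_{13} = e_1·w_3 = 3.8000; r_{23} = e_2·w_3 = 1.9712.
u_3 = w_3 − 3.8000·e_1 − 1.9712·e_2 = (-2.3519, -0.5748, -0.2287, -2.1818).

u_3 = (-2.3519, -0.5748, -0.2287, -2.1818)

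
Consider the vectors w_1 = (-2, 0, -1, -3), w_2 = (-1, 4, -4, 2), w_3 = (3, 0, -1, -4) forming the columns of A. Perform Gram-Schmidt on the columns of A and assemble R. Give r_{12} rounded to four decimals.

e_1 = w_1/‖w_1‖ = (-2, 0, -1, -3)/3.7417 = (-0.5345, 0.0000, -0.2673, -0.8018).
r_{12} = e_1·w_2 = 0.0000.

r_{12} = 0.0000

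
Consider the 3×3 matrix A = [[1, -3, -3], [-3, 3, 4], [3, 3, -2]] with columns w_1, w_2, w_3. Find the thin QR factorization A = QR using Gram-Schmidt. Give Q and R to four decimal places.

Q = [[0.2294, -0.5518, -0.8018], [-0.6882, 0.4905, -0.5345], [0.6882, 0.6745, -0.2673]], R = [[4.3589, -0.6882, -4.8177], [0.0000, 5.1504, 2.2686], [0.0000, 0.0000, 0.8018]]

w_1 = (1, -3, 3); ‖w_1‖ = 4.3589, so q_1 = (0.2294, -0.6882, 0.6882).
q_1·w_2 = 0.2294·(-3) + (-0.6882)·3 + 0.6882·3 = -0.6882.
u_2 = w_2 + 0.6882·q_1 = (-2.8421, 2.5263, 3.4737).
‖u_2‖ = 5.1504, so q_2 = (-0.5518, 0.4905, 0.6745).
q_1·w_3 = 0.2294·(-3) + (-0.6882)·4 + 0.6882·(-2) = -4.8177; q_2·w_3 = (-0.5518)·(-3) + 0.4905·4 + 0.6745·(-2) = 2.2686.
u_3 = w_3 + 4.8177·q_1 − 2.2686·q_2 = (-0.6429, -0.4286, -0.2143).
‖u_3‖ = 0.8018, so q_3 = (-0.8018, -0.5345, -0.2673).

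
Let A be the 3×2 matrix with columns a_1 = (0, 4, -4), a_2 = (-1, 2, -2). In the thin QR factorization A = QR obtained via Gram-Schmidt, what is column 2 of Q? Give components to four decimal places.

q_2 = (-1.0000, 0.0000, 0.0000)

q_1 = a_1/‖a_1‖ = (0, 4, -4)/5.6569 = (0.0000, 0.7071, -0.7071).
r_{12} = q_1·a_2 = 2.8284.
u_2 = a_2 − 2.8284·q_1 = (-1.0000, 0.0000, 0.0000).
‖u_2‖ = 1.0000, so q_2 = (-1.0000, 0.0000, 0.0000).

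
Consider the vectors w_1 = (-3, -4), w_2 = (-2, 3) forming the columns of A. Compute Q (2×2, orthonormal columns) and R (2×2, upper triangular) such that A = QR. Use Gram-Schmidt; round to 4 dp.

Q = [[-0.6000, -0.8000], [-0.8000, 0.6000]], R = [[5.0000, -1.2000], [0.0000, 3.4000]]

w_1 = (-3, -4); ‖w_1‖ = 5.0000, so e_1 = (-0.6000, -0.8000).
e_1·w_2 = (-0.6000)·(-2) + (-0.8000)·3 = -1.2000.
u_2 = w_2 + 1.2000·e_1 = (-2.7200, 2.0400).
‖u_2‖ = 3.4000, so e_2 = (-0.8000, 0.6000).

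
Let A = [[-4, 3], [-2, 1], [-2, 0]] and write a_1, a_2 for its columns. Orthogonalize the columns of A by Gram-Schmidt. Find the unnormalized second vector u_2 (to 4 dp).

u_2 = (0.6667, -0.1667, -1.1667)

a_1 = (-4, -2, -2); ‖a_1‖ = 4.8990, so e_1 = (-0.8165, -0.4082, -0.4082).
e_1·a_2 = (-0.8165)·3 + (-0.4082)·1 + (-0.4082)·0 = -2.8577.
u_2 = a_2 + 2.8577·e_1 = (0.6667, -0.1667, -1.1667).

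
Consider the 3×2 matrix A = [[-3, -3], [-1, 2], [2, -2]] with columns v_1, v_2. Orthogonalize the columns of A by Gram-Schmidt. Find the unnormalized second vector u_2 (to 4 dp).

u_2 = (-2.3571, 2.2143, -2.4286)

e_1 = v_1/‖v_1‖ = (-3, -1, 2)/3.7417 = (-0.8018, -0.2673, 0.5345).
r_{12} = e_1·v_2 = 0.8018.
u_2 = v_2 − 0.8018·e_1 = (-2.3571, 2.2143, -2.4286).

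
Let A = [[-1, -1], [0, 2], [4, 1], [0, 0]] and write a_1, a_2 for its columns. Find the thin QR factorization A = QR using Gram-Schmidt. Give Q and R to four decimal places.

a_1 = (-1, 0, 4, 0); ‖a_1‖ = 4.1231, so e_1 = (-0.2425, 0.0000, 0.9701, 0.0000).
e_1·a_2 = (-0.2425)·(-1) + 0.0000·2 + 0.9701·1 + 0.0000·0 = 1.2127.
u_2 = a_2 − 1.2127·e_1 = (-0.7059, 2.0000, -0.1765, 0.0000).
‖u_2‖ = 2.1282, so e_2 = (-0.3317, 0.9397, -0.0829, 0.0000).

Q = [[-0.2425, -0.3317], [0.0000, 0.9397], [0.9701, -0.0829], [0.0000, 0.0000]], R = [[4.1231, 1.2127], [0.0000, 2.1282]]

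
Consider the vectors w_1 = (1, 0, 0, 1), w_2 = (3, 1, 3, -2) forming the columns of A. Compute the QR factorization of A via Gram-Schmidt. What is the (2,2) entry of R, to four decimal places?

r_{22} = 4.7434

w_1 = (1, 0, 0, 1); ‖w_1‖ = 1.4142, so q_1 = (0.7071, 0.0000, 0.0000, 0.7071).
q_1·w_2 = 0.7071·3 + 0.0000·1 + 0.0000·3 + 0.7071·(-2) = 0.7071.
u_2 = w_2 − 0.7071·q_1 = (2.5000, 1.0000, 3.0000, -2.5000).
r_{22} = ‖u_2‖ = 4.7434.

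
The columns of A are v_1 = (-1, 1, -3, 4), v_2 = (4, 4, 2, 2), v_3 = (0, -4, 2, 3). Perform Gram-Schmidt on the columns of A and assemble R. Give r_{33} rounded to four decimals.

q_1 = v_1/‖v_1‖ = (-1, 1, -3, 4)/5.1962 = (-0.1925, 0.1925, -0.5774, 0.7698).
r_{12} = q_1·v_2 = 0.3849.
u_2 = v_2 − 0.3849·q_1 = (4.0741, 3.9259, 2.2222, 1.7037).
‖u_2‖ = 6.3128, so q_2 = (0.6454, 0.6219, 0.3520, 0.2699).
r_{13} = q_1·v_3 = 0.3849; r_{23} = q_2·v_3 = -0.9739.
u_3 = v_3 − 0.3849·q_1 + 0.9739·q_2 = (0.7026, -3.4684, 2.5651, 2.9665).
r_{33} = ‖u_3‖ = 5.2824.

r_{33} = 5.2824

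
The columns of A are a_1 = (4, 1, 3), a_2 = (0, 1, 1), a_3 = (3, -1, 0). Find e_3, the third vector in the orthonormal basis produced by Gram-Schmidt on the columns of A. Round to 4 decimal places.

e_3 = (0.3333, 0.6667, -0.6667)

e_1 = a_1/‖a_1‖ = (4, 1, 3)/5.0990 = (0.7845, 0.1961, 0.5883).
r_{12} = e_1·a_2 = 0.7845.
u_2 = a_2 − 0.7845·e_1 = (-0.6154, 0.8462, 0.5385).
‖u_2‖ = 1.1767, so e_2 = (-0.5230, 0.7191, 0.4576).
r_{13} = e_1·a_3 = 2.1573; r_{23} = e_2·a_3 = -2.2880.
u_3 = a_3 − 2.1573·e_1 + 2.2880·e_2 = (0.1111, 0.2222, -0.2222).
‖u_3‖ = 0.3333, so e_3 = (0.3333, 0.6667, -0.6667).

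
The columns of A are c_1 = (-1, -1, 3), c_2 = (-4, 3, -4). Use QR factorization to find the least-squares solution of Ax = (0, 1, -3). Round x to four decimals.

q_1 = c_1/‖c_1‖ = (-1, -1, 3)/3.3166 = (-0.3015, -0.3015, 0.9045).
r_{12} = q_1·c_2 = -3.3166.
u_2 = c_2 + 3.3166·q_1 = (-5.0000, 2.0000, -1.0000).
‖u_2‖ = 5.4772, so q_2 = (-0.9129, 0.3651, -0.1826).
Qᵀb = (-3.0151, 0.9129).
Back-substitute: x_2 = 0.9129/5.4772 = 0.1667.
x_1 = (-3.0151 + 3.3166·0.1667)/3.3166 = -0.7424.

x = (-0.7424, 0.1667)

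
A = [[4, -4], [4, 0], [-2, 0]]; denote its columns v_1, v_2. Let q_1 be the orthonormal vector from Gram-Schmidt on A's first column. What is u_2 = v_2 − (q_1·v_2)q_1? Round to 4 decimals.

q_1 = v_1/‖v_1‖ = (4, 4, -2)/6.0000 = (0.6667, 0.6667, -0.3333).
r_{12} = q_1·v_2 = -2.6667.
u_2 = v_2 + 2.6667·q_1 = (-2.2222, 1.7778, -0.8889).

u_2 = (-2.2222, 1.7778, -0.8889)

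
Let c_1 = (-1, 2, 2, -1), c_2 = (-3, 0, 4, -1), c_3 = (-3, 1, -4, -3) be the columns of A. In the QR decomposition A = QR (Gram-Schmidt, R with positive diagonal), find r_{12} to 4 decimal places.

r_{12} = 3.7947

c_1 = (-1, 2, 2, -1); ‖c_1‖ = 3.1623, so e_1 = (-0.3162, 0.6325, 0.6325, -0.3162).
r_{12} = e_1·c_2 = 3.7947.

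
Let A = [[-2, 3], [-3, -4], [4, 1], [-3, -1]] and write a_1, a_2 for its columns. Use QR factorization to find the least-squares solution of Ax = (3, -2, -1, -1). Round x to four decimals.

a_1 = (-2, -3, 4, -3); ‖a_1‖ = 6.1644, so e_1 = (-0.3244, -0.4867, 0.6489, -0.4867).
e_1·a_2 = (-0.3244)·3 + (-0.4867)·(-4) + 0.6489·1 + (-0.4867)·(-1) = 2.1089.
u_2 = a_2 − 2.1089·e_1 = (3.6842, -2.9737, -0.3684, 0.0263).
‖u_2‖ = 4.7490, so e_2 = (0.7758, -0.6262, -0.0776, 0.0055).
Qᵀb = (-0.1622, 3.6518).
Back-substitute: x_2 = 3.6518/4.7490 = 0.7690.
x_1 = (-0.1622 − 2.1089·0.7690)/6.1644 = -0.2894.

x = (-0.2894, 0.7690)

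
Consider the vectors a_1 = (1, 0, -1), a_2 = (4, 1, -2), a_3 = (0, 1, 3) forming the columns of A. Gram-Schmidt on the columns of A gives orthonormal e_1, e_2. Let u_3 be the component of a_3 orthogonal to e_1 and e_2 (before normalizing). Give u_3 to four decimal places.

u_3 = (0.1667, -0.3333, 0.1667)

a_1 = (1, 0, -1); ‖a_1‖ = 1.4142, so e_1 = (0.7071, 0.0000, -0.7071).
e_1·a_2 = 0.7071·4 + 0.0000·1 + (-0.7071)·(-2) = 4.2426.
u_2 = a_2 − 4.2426·e_1 = (1.0000, 1.0000, 1.0000).
‖u_2‖ = 1.7321, so e_2 = (0.5774, 0.5774, 0.5774).
e_1·a_3 = 0.7071·0 + 0.0000·1 + (-0.7071)·3 = -2.1213; e_2·a_3 = 0.5774·0 + 0.5774·1 + 0.5774·3 = 2.3094.
u_3 = a_3 + 2.1213·e_1 − 2.3094·e_2 = (0.1667, -0.3333, 0.1667).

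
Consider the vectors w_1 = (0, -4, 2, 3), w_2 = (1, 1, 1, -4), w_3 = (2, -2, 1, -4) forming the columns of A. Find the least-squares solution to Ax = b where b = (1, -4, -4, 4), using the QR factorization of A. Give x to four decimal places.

x = (-1.1299, -4.0971, 2.2956)

e_1 = w_1/‖w_1‖ = (0, -4, 2, 3)/5.3852 = (0.0000, -0.7428, 0.3714, 0.5571).
r_{12} = e_1·w_2 = -2.5997.
u_2 = w_2 + 2.5997·e_1 = (1.0000, -0.9310, 1.9655, -2.5517).
‖u_2‖ = 3.4988, so e_2 = (0.2858, -0.2661, 0.5618, -0.7293).
r_{13} = e_1·w_3 = -0.3714; r_{23} = e_2·w_3 = 4.5829.
u_3 = w_3 + 0.3714·e_1 − 4.5829·e_2 = (0.6901, -1.0563, -1.4366, -0.4507).
‖u_3‖ = 1.9645, so e_3 = (0.3513, -0.5377, -0.7313, -0.2294).
Qᵀb = (3.7139, -3.8142, 4.5097).
Back-substitute: x_3 = 4.5097/1.9645 = 2.2956.
x_2 = (-3.8142 − 4.5829·2.2956)/3.4988 = -4.0971.
x_1 = (3.7139 + 2.5997·(-4.0971) + 0.3714·2.2956)/5.3852 = -1.1299.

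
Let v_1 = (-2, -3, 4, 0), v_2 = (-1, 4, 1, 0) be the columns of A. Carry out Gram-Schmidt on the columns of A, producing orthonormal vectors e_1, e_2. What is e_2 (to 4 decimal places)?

e_2 = (-0.3454, 0.8255, 0.4464, 0.0000)

v_1 = (-2, -3, 4, 0); ‖v_1‖ = 5.3852, so e_1 = (-0.3714, -0.5571, 0.7428, 0.0000).
e_1·v_2 = (-0.3714)·(-1) + (-0.5571)·4 + 0.7428·1 + 0.0000·0 = -1.1142.
u_2 = v_2 + 1.1142·e_1 = (-1.4138, 3.3793, 1.8276, 0.0000).
‖u_2‖ = 4.0937, so e_2 = (-0.3454, 0.8255, 0.4464, 0.0000).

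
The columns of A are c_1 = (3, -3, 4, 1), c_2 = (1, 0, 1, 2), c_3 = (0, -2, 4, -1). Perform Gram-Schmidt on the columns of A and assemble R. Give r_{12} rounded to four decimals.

r_{12} = 1.5213

c_1 = (3, -3, 4, 1); ‖c_1‖ = 5.9161, so e_1 = (0.5071, -0.5071, 0.6761, 0.1690).
r_{12} = e_1·c_2 = 1.5213.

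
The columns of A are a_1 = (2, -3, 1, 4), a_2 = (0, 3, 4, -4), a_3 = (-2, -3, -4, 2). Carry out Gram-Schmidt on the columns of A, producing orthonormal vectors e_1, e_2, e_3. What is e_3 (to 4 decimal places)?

a_1 = (2, -3, 1, 4); ‖a_1‖ = 5.4772, so e_1 = (0.3651, -0.5477, 0.1826, 0.7303).
e_1·a_2 = 0.3651·0 + (-0.5477)·3 + 0.1826·4 + 0.7303·(-4) = -3.8341.
u_2 = a_2 + 3.8341·e_1 = (1.4000, 0.9000, 4.7000, -1.2000).
‖u_2‖ = 5.1284, so e_2 = (0.2730, 0.1755, 0.9165, -0.2340).
e_1·a_3 = 0.3651·(-2) + (-0.5477)·(-3) + 0.1826·(-4) + 0.7303·2 = 1.6432; e_2·a_3 = 0.2730·(-2) + 0.1755·(-3) + 0.9165·(-4) + (-0.2340)·2 = -5.2064.
u_3 = a_3 − 1.6432·e_1 + 5.2064·e_2 = (-1.1787, -1.1863, 0.4715, -0.4183).
‖u_3‖ = 1.7872, so e_3 = (-0.6595, -0.6638, 0.2638, -0.2340).

e_3 = (-0.6595, -0.6638, 0.2638, -0.2340)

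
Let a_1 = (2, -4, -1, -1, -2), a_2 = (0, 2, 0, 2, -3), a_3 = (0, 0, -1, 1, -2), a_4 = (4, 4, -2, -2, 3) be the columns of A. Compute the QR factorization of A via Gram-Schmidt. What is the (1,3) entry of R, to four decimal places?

r_{13} = 0.7845

e_1 = a_1/‖a_1‖ = (2, -4, -1, -1, -2)/5.0990 = (0.3922, -0.7845, -0.1961, -0.1961, -0.3922).
r_{13} = e_1·a_3 = 0.7845.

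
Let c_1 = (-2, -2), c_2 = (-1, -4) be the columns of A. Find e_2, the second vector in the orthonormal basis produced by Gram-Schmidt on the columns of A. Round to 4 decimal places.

e_1 = c_1/‖c_1‖ = (-2, -2)/2.8284 = (-0.7071, -0.7071).
r_{12} = e_1·c_2 = 3.5355.
u_2 = c_2 − 3.5355·e_1 = (1.5000, -1.5000).
‖u_2‖ = 2.1213, so e_2 = (0.7071, -0.7071).

e_2 = (0.7071, -0.7071)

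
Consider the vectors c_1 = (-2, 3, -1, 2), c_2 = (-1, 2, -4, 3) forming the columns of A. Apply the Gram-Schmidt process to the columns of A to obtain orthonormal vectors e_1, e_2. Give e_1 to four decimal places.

c_1 = (-2, 3, -1, 2); ‖c_1‖ = 4.2426, so e_1 = (-0.4714, 0.7071, -0.2357, 0.4714).

e_1 = (-0.4714, 0.7071, -0.2357, 0.4714)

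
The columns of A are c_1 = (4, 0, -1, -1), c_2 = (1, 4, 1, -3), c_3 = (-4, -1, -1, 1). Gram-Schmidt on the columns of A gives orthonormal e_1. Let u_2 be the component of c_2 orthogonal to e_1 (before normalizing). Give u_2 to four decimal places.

e_1 = c_1/‖c_1‖ = (4, 0, -1, -1)/4.2426 = (0.9428, 0.0000, -0.2357, -0.2357).
r_{12} = e_1·c_2 = 1.4142.
u_2 = c_2 − 1.4142·e_1 = (-0.3333, 4.0000, 1.3333, -2.6667).

u_2 = (-0.3333, 4.0000, 1.3333, -2.6667)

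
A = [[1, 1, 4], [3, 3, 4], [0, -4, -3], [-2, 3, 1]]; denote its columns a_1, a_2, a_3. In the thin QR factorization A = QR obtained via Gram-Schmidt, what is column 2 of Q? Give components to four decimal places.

a_1 = (1, 3, 0, -2); ‖a_1‖ = 3.7417, so e_1 = (0.2673, 0.8018, 0.0000, -0.5345).
e_1·a_2 = 0.2673·1 + 0.8018·3 + 0.0000·(-4) + (-0.5345)·3 = 1.0690.
u_2 = a_2 − 1.0690·e_1 = (0.7143, 2.1429, -4.0000, 3.5714).
‖u_2‖ = 5.8187, so e_2 = (0.1228, 0.3683, -0.6874, 0.6138).

e_2 = (0.1228, 0.3683, -0.6874, 0.6138)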